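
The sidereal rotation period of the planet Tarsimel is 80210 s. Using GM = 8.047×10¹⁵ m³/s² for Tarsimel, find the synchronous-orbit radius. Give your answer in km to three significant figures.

A synchronous orbit has period T, so by Kepler's third law a = (μT²/4π²)^(1/3).
μT²/4π² = 8.047×10¹⁵ × (8.021×10⁴)² / 39.48 = 1.311×10²⁴ m³.
a = 1.095×10⁸ m = 1.0946×10⁵ km.

r_sync ≈ 1.09×10⁵ km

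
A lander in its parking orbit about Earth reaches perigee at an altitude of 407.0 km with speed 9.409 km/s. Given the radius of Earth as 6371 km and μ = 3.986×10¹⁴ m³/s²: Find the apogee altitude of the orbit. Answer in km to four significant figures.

apogee altitude ≈ 14260 km

r_p = 6371 + 407.0 = 6778.0 km = 6.778×10⁶ m.
Specific energy ε = v²/2 − μ/r = -1.454×10⁷ J/kg, so a = −μ/(2ε) = 1.370×10⁷ m.
The apsides satisfy r_p + r_a = 2a, so the apogee radius is 2a − r_p = 2.063×10⁷ m = 20630 km.
Apogee altitude = 20630 − 6371 = 14259 km.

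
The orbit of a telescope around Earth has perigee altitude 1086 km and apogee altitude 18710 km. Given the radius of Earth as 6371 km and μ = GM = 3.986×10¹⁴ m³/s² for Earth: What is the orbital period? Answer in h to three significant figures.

T ≈ 5.74 h

r_p = 6371 + 1086 = 7457.0 km = 7.4570×10⁶ m.
r_a = 6371 + 18710 = 25081 km = 2.5081×10⁷ m.
Semi-major axis a = (r_p + r_a)/2 = (7457.0 + 25081)/2 = 16269 km = 1.627×10⁷ m.
By Kepler's third law T = 2π√(a³/μ) = 2π × 3.287×10³ = 2.065×10⁴ s.
= 5.737 h.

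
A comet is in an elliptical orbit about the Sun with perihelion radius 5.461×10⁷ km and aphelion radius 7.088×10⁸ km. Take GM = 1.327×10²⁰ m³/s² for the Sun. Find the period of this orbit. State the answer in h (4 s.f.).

Semi-major axis a = (r_p + r_a)/2 = (5.4610×10⁷ + 7.0880×10⁸)/2 = 3.8170×10⁸ km = 3.817×10¹¹ m.
By Kepler's third law T = 2π√(a³/μ) = 2π × 2.047×10⁷ = 1.286×10⁸ s.
= 35730 h.

T ≈ 35730 h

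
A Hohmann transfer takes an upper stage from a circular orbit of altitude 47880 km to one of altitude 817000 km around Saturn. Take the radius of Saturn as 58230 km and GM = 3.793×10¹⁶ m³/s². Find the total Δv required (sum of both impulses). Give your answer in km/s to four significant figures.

r₁ = 58230 + 47880 = 106110 km = 1.0611×10⁸ m.
r₂ = 58230 + 817000 = 875230 km = 8.7523×10⁸ m.
Transfer ellipse a_t = (r₁ + r₂)/2 = 4.907×10⁸ m.
At r₁: circular v_c1 = √(μ/r₁) = 18910 m/s; transfer-perikrone v_p = √[μ(2/r₁ − 1/a_t)] = 25250 m/s.
Δv₁ = v_p − v_c1 = 6344 m/s.
At r₂: circular v_c2 = √(μ/r₂) = 6583 m/s; transfer-apokrone v_a = √[μ(2/r₂ − 1/a_t)] = 3061 m/s.
Δv₂ = v_c2 − v_a = 3522 m/s.
Total Δv = Δv₁ + Δv₂ = 9866 m/s = 9.866 km/s.

Δv_total ≈ 9.866 km/s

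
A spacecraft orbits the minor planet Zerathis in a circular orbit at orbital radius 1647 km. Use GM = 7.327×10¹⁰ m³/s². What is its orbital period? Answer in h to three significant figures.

T ≈ 13.6 h

r = 1647 km = 1.647×10⁶ m.
Kepler's third law: T = 2π√(r³/μ) = 2π√((1.647×10⁶)³ / 7.327×10¹⁰).
r³/μ = 6.098×10⁷ s², so T = 2π × 7.809×10³ = 4.906×10⁴ s.
Converting: 4.906×10⁴ s ÷ 3600 = 13.63 h.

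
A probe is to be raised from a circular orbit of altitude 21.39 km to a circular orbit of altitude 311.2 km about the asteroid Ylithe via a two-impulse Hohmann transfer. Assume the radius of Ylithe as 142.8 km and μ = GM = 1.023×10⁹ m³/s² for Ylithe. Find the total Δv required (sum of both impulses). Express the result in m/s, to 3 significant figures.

r₁ = 142.8 + 21.39 = 164.19 km = 1.6419×10⁵ m.
r₂ = 142.8 + 311.2 = 454.00 km = 4.5400×10⁵ m.
Transfer ellipse a_t = (r₁ + r₂)/2 = 3.091×10⁵ m.
At r₁: circular v_c1 = √(μ/r₁) = 78.93 m/s; transfer-periapsis v_p = √[μ(2/r₁ − 1/a_t)] = 95.66 m/s.
Δv₁ = v_p − v_c1 = 16.73 m/s.
At r₂: circular v_c2 = √(μ/r₂) = 47.47 m/s; transfer-apoapsis v_a = √[μ(2/r₂ − 1/a_t)] = 34.60 m/s.
Δv₂ = v_c2 − v_a = 12.87 m/s.
Total Δv = Δv₁ + Δv₂ = 29.60 m/s.

Δv_total ≈ 29.6 m/s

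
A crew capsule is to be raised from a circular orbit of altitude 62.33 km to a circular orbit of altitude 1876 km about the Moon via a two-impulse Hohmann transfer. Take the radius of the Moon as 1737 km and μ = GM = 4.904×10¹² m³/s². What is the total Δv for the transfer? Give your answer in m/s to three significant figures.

r₁ = 1737 + 62.33 = 1799.3 km = 1.7993×10⁶ m.
r₂ = 1737 + 1876 = 3613.0 km = 3.6130×10⁶ m.
Transfer ellipse a_t = (r₁ + r₂)/2 = 2.706×10⁶ m.
At r₁: circular v_c1 = √(μ/r₁) = 1651 m/s; transfer-perilune v_p = √[μ(2/r₁ − 1/a_t)] = 1908 m/s.
Δv₁ = v_p − v_c1 = 256.7 m/s.
At r₂: circular v_c2 = √(μ/r₂) = 1165 m/s; transfer-apolune v_a = √[μ(2/r₂ − 1/a_t)] = 950.0 m/s.
Δv₂ = v_c2 − v_a = 215.1 m/s.
Total Δv = Δv₁ + Δv₂ = 471.7 m/s.

Δv_total ≈ 472 m/s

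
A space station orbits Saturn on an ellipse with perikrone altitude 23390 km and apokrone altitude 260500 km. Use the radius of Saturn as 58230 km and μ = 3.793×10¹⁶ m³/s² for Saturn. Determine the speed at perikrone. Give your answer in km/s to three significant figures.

r_p = 58230 + 23390 = 81620 km = 8.1620×10⁷ m.
r_a = 58230 + 260500 = 318730 km = 3.1873×10⁸ m.
Semi-major axis a = (r_p + r_a)/2 = 2.0018×10⁵ km = 2.002×10⁸ m.
Vis-viva: v² = μ(2/r − 1/a) = 3.793×10¹⁶ × (2.450×10⁻⁸ − 4.996×10⁻⁹) = 7.399×10⁸ m²/s².
v = 27200 m/s = 27.20 km/s.

v ≈ 27.2 km/s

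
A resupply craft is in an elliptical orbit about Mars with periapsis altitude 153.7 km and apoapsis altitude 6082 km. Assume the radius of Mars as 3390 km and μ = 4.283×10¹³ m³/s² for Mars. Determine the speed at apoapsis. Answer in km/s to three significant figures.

r_p = 3390 + 153.7 = 3543.7 km = 3.5437×10⁶ m.
r_a = 3390 + 6082 = 9472.0 km = 9.4720×10⁶ m.
Semi-major axis a = (r_p + r_a)/2 = 6507.9 km = 6.508×10⁶ m.
Vis-viva: v² = μ(2/r − 1/a) = 4.283×10¹³ × (2.111×10⁻⁷ − 1.537×10⁻⁷) = 2.462×10⁶ m²/s².
v = 1569 m/s = 1.569 km/s.

v ≈ 1.57 km/s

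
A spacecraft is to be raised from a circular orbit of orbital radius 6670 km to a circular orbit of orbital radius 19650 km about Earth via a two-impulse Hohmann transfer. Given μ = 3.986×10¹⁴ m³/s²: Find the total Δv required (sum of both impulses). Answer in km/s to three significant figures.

r₁ = 6670 km = 6.670×10⁶ m.
r₂ = 19650 km = 1.965×10⁷ m.
Transfer ellipse a_t = (r₁ + r₂)/2 = 1.316×10⁷ m.
At r₁: circular v_c1 = √(μ/r₁) = 7730 m/s; transfer-perigee v_p = √[μ(2/r₁ − 1/a_t)] = 9446 m/s.
Δv₁ = v_p − v_c1 = 1716 m/s.
At r₂: circular v_c2 = √(μ/r₂) = 4504 m/s; transfer-apogee v_a = √[μ(2/r₂ − 1/a_t)] = 3206 m/s.
Δv₂ = v_c2 − v_a = 1297 m/s.
Total Δv = Δv₁ + Δv₂ = 3013 m/s = 3.013 km/s.

Δv_total ≈ 3.01 km/s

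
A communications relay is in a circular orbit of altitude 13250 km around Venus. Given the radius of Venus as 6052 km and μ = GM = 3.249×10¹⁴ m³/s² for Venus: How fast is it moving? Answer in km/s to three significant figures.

r = 6052 + 13250 = 19302 km = 1.9302×10⁷ m.
For a circular orbit v = √(μ/r) = √(3.249×10¹⁴ / 1.930×10⁷) = √(1.683×10⁷) = 4103 m/s.
That is 4.103 km/s.

v ≈ 4.10 km/s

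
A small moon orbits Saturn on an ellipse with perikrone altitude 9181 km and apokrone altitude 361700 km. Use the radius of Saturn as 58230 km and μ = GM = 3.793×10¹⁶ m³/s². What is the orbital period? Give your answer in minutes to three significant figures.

T ≈ 2050 minutes

r_p = 58230 + 9181 = 67411 km = 6.7411×10⁷ m.
r_a = 58230 + 361700 = 419930 km = 4.1993×10⁸ m.
Semi-major axis a = (r_p + r_a)/2 = (67411 + 4.1993×10⁵)/2 = 2.4367×10⁵ km = 2.437×10⁸ m.
By Kepler's third law T = 2π√(a³/μ) = 2π × 1.953×10⁴ = 1.227×10⁵ s.
= 2045 minutes.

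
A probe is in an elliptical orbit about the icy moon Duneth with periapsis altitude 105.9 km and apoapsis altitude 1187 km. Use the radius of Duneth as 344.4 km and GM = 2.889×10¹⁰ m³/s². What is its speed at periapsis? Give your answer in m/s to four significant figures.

v ≈ 314.9 m/s

r_p = 344.4 + 105.9 = 450.30 km = 4.5030×10⁵ m.
r_a = 344.4 + 1187 = 1531.4 km = 1.5314×10⁶ m.
Semi-major axis a = (r_p + r_a)/2 = 990.85 km = 9.908×10⁵ m.
Vis-viva: v² = μ(2/r − 1/a) = 2.889×10¹⁰ × (4.441×10⁻⁶ − 1.009×10⁻⁶) = 9.916×10⁴ m²/s².
v = 314.9 m/s.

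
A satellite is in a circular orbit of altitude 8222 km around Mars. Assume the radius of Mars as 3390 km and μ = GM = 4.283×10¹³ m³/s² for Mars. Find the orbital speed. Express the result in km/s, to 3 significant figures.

r = 3390 + 8222 = 11612 km = 1.1612×10⁷ m.
For a circular orbit v = √(μ/r) = √(4.283×10¹³ / 1.161×10⁷) = √(3.688×10⁶) = 1921 m/s.
That is 1.921 km/s.

v ≈ 1.92 km/s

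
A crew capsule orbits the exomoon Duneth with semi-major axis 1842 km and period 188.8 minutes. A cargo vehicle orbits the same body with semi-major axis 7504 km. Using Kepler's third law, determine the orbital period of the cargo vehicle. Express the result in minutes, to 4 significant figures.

Kepler's third law: T² ∝ a³, so T₂ = T₁ (a₂/a₁)^(3/2).
a₂/a₁ = 4.074, (a₂/a₁)^(3/2) = 8.223.
T₂ = 188.8 × 8.223 = 1552 minutes.

T₂ ≈ 1552 minutes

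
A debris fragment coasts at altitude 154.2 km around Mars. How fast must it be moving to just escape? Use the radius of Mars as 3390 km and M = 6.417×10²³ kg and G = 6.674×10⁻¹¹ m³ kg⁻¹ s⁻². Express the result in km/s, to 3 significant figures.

μ = GM = 6.674×10⁻¹¹ × 6.417×10²³ = 4.283×10¹³ m³/s².
r = 3390 + 154.2 = 3544.2 km = 3.5442×10⁶ m.
Escape speed v_esc = √(2μ/r) = √(2 × 4.283×10¹³ / 3.544×10⁶) = √(2.417×10⁷) = 4916 m/s.
= 4.916 km/s.

v_esc ≈ 4.92 km/s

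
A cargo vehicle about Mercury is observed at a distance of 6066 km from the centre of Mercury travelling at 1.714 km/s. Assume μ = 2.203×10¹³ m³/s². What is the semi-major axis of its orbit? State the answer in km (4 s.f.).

a ≈ 5093 km

r = 6.066×10⁶ m.
Vis-viva rearranged: 1/a = 2/r − v²/μ = 3.297×10⁻⁷ − 1.334×10⁻⁷ = 1.964×10⁻⁷ m⁻¹.
a = 5.093×10⁶ m = 5092.9 km.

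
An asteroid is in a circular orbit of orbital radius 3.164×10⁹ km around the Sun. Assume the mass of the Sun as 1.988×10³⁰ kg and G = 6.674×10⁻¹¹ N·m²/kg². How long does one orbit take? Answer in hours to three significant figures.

T ≈ 853000 hours

μ = GM = 6.674×10⁻¹¹ × 1.988×10³⁰ = 1.327×10²⁰ m³/s².
r = 3.164×10⁹ km = 3.164×10¹² m.
Kepler's third law: T = 2π√(r³/μ) = 2π√((3.164×10¹²)³ / 1.327×10²⁰).
r³/μ = 2.387×10¹⁷ s², so T = 2π × 4.886×10⁸ = 3.070×10⁹ s.
Converting: 3.070×10⁹ s ÷ 3600 = 8.528×10⁵ hours.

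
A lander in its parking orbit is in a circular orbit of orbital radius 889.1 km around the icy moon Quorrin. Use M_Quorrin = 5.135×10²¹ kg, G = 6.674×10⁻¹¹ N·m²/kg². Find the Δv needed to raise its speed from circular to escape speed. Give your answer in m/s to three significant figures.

μ = GM = 6.674×10⁻¹¹ × 5.135×10²¹ = 3.427×10¹¹ m³/s².
r = 889.1 km = 8.891×10⁵ m.
Circular speed v_c = √(μ/r) = 620.9 m/s.
Escape speed v_esc = √(2μ/r) = √2 × v_c = 878.0 m/s.
Δv = v_esc − v_c = 257.2 m/s.

Δv ≈ 257 m/s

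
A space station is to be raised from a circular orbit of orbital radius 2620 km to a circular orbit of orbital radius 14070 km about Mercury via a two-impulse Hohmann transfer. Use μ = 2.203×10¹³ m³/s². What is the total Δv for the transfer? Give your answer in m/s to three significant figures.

Δv_total ≈ 1420 m/s

r₁ = 2620 km = 2.620×10⁶ m.
r₂ = 14070 km = 1.407×10⁷ m.
Transfer ellipse a_t = (r₁ + r₂)/2 = 8.345×10⁶ m.
At r₁: circular v_c1 = √(μ/r₁) = 2900 m/s; transfer-periherm v_p = √[μ(2/r₁ − 1/a_t)] = 3765 m/s.
Δv₁ = v_p − v_c1 = 865.5 m/s.
At r₂: circular v_c2 = √(μ/r₂) = 1251 m/s; transfer-apoherm v_a = √[μ(2/r₂ − 1/a_t)] = 701.1 m/s.
Δv₂ = v_c2 − v_a = 550.2 m/s.
Total Δv = Δv₁ + Δv₂ = 1416 m/s.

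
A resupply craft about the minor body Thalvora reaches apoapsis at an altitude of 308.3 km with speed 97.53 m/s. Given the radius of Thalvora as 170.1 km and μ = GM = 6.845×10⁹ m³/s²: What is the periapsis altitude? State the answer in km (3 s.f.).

r_a = 170.1 + 308.3 = 478.40 km = 4.784×10⁵ m.
Specific energy ε = v²/2 − μ/r = -9.552×10³ J/kg, so a = −μ/(2ε) = 3.583×10⁵ m.
The apsides satisfy r_p + r_a = 2a, so the periapsis radius is 2a − r_a = 2.382×10⁵ m = 238.20 km.
Periapsis altitude = 238.20 − 170.1 = 68.099 km.

periapsis altitude ≈ 68.1 km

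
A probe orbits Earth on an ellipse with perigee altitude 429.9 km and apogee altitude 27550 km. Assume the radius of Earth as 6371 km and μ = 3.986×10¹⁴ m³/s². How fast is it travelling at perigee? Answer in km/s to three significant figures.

v ≈ 9.88 km/s

r_p = 6371 + 429.9 = 6800.9 km = 6.8009×10⁶ m.
r_a = 6371 + 27550 = 33921 km = 3.3921×10⁷ m.
Semi-major axis a = (r_p + r_a)/2 = 20361 km = 2.036×10⁷ m.
Vis-viva: v² = μ(2/r − 1/a) = 3.986×10¹⁴ × (2.941×10⁻⁷ − 4.911×10⁻⁸) = 9.764×10⁷ m²/s².
v = 9881 m/s = 9.881 km/s.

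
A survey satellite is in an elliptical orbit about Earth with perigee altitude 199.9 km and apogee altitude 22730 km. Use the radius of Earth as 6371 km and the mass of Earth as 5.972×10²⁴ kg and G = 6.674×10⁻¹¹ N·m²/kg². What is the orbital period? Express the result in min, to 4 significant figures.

T ≈ 395.1 min

μ = GM = 6.674×10⁻¹¹ × 5.972×10²⁴ = 3.986×10¹⁴ m³/s².
r_p = 6371 + 199.9 = 6570.9 km = 6.5709×10⁶ m.
r_a = 6371 + 22730 = 29101 km = 2.9101×10⁷ m.
Semi-major axis a = (r_p + r_a)/2 = (6570.9 + 29101)/2 = 17836 km = 1.784×10⁷ m.
By Kepler's third law T = 2π√(a³/μ) = 2π × 3.773×10³ = 2.371×10⁴ s.
= 395.1 min.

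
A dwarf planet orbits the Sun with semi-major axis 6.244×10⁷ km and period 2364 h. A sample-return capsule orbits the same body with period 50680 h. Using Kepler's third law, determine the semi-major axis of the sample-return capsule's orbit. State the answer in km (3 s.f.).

Kepler's third law: a³ ∝ T², so a₂ = a₁ (T₂/T₁)^(2/3).
T₂/T₁ = 21.44, (T₂/T₁)^(2/3) = 7.717.
a₂ = 6.244×10⁷ × 7.717 = 4.819×10⁸ km.

a₂ ≈ 4.82×10⁸ km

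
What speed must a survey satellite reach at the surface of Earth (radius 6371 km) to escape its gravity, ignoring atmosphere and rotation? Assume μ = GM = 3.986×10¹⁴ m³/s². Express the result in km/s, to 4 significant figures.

r = R = 6.371×10⁶ m.
Escape speed v_esc = √(2μ/r) = √(2 × 3.986×10¹⁴ / 6.371×10⁶) = √(1.251×10⁸) = 11190 m/s.
= 11.19 km/s.

v_esc ≈ 11.19 km/s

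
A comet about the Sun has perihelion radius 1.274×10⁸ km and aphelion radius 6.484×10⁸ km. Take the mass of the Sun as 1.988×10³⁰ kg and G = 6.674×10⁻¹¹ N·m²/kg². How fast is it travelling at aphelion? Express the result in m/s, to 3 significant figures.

μ = GM = 6.674×10⁻¹¹ × 1.988×10³⁰ = 1.327×10²⁰ m³/s².
Semi-major axis a = (r_p + r_a)/2 = 3.8790×10⁸ km = 3.879×10¹¹ m.
Vis-viva: v² = μ(2/r − 1/a) = 1.327×10²⁰ × (3.085×10⁻¹² − 2.578×10⁻¹²) = 6.721×10⁷ m²/s².
v = 8198 m/s.

v ≈ 8200 m/s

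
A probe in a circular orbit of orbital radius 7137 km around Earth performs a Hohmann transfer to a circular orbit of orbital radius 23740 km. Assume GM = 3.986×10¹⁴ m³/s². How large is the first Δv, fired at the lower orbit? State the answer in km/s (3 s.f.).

r₁ = 7137 km = 7.137×10⁶ m.
r₂ = 23740 km = 2.374×10⁷ m.
Transfer ellipse a_t = (r₁ + r₂)/2 = 1.544×10⁷ m.
At r₁: circular v_c1 = √(μ/r₁) = 7473 m/s; transfer-perigee v_p = √[μ(2/r₁ − 1/a_t)] = 9267 m/s.
Δv₁ = v_p − v_c1 = 1794 m/s.
= 1.794 km/s.

Δv ≈ 1.79 km/s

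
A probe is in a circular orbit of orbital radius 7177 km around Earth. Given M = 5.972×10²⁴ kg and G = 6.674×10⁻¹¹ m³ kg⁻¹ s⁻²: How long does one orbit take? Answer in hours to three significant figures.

T ≈ 1.68 hours

μ = GM = 6.674×10⁻¹¹ × 5.972×10²⁴ = 3.986×10¹⁴ m³/s².
r = 7177 km = 7.177×10⁶ m.
Kepler's third law: T = 2π√(r³/μ) = 2π√((7.177×10⁶)³ / 3.986×10¹⁴).
r³/μ = 9.275×10⁵ s², so T = 2π × 9.631×10² = 6.051×10³ s.
Converting: 6.051×10³ s ÷ 3600 = 1.681 hours.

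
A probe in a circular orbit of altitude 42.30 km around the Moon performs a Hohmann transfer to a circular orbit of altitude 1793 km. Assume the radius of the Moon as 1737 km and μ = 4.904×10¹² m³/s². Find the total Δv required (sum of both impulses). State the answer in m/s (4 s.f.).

r₁ = 1737 + 42.30 = 1779.3 km = 1.7793×10⁶ m.
r₂ = 1737 + 1793 = 3530.0 km = 3.5300×10⁶ m.
Transfer ellipse a_t = (r₁ + r₂)/2 = 2.655×10⁶ m.
At r₁: circular v_c1 = √(μ/r₁) = 1660 m/s; transfer-perilune v_p = √[μ(2/r₁ − 1/a_t)] = 1914 m/s.
Δv₁ = v_p − v_c1 = 254.2 m/s.
At r₂: circular v_c2 = √(μ/r₂) = 1179 m/s; transfer-apolune v_a = √[μ(2/r₂ − 1/a_t)] = 965.0 m/s.
Δv₂ = v_c2 − v_a = 213.7 m/s.
Total Δv = Δv₁ + Δv₂ = 467.9 m/s.

Δv_total ≈ 467.9 m/s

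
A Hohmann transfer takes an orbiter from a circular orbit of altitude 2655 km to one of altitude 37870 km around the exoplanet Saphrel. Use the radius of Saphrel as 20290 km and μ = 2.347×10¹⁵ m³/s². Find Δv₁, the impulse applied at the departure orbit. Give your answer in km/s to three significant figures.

r₁ = 20290 + 2655 = 22945 km = 2.2945×10⁷ m.
r₂ = 20290 + 37870 = 58160 km = 5.8160×10⁷ m.
Transfer ellipse a_t = (r₁ + r₂)/2 = 4.055×10⁷ m.
At r₁: circular v_c1 = √(μ/r₁) = 10110 m/s; transfer-periapsis v_p = √[μ(2/r₁ − 1/a_t)] = 12110 m/s.
Δv₁ = v_p − v_c1 = 1998 m/s.
= 1.998 km/s.

Δv ≈ 2.00 km/s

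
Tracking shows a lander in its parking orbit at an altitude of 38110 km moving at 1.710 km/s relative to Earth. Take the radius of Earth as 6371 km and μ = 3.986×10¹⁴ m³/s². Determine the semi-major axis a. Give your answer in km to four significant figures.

r = 6371 + 38110 = 44481 km = 4.448×10⁷ m.
Specific orbital energy ε = v²/2 − μ/r = (1710)²/2 − 3.986×10¹⁴/4.448×10⁷ = -7.499×10⁶ J/kg.
Since ε = −μ/(2a), a = −μ/(2ε) = 2.658×10⁷ m = 26577 km.

a ≈ 26580 km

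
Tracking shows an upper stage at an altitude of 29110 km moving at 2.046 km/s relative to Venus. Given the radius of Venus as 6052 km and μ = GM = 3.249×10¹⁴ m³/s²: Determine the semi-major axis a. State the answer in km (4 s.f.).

a ≈ 22730 km

r = 6052 + 29110 = 35162 km = 3.516×10⁷ m.
Specific orbital energy ε = v²/2 − μ/r = (2046)²/2 − 3.249×10¹⁴/3.516×10⁷ = -7.147×10⁶ J/kg.
Since ε = −μ/(2a), a = −μ/(2ε) = 2.273×10⁷ m = 22730 km.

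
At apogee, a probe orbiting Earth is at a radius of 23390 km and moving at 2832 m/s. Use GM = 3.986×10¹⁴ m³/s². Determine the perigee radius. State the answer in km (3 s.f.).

perigee radius ≈ 7200 km

r_a = 2.339×10⁷ m.
Specific energy ε = v²/2 − μ/r = -1.303×10⁷ J/kg, so a = −μ/(2ε) = 1.529×10⁷ m.
The apsides satisfy r_p + r_a = 2a, so the perigee radius is 2a − r_a = 7.198×10⁶ m = 7197.8 km.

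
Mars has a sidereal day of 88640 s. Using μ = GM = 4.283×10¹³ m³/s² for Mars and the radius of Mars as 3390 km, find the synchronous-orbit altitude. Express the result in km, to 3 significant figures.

A synchronous orbit has period T, so by Kepler's third law a = (μT²/4π²)^(1/3).
μT²/4π² = 4.283×10¹³ × (8.864×10⁴)² / 39.48 = 8.524×10²¹ m³.
a = 2.043×10⁷ m = 20428 km.
Altitude h = a − R = 20428 − 3390 = 17038 km.

h_sync ≈ 17000 km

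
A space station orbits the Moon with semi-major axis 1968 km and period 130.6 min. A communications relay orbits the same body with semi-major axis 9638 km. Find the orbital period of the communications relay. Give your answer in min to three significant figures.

Kepler's third law: T² ∝ a³, so T₂ = T₁ (a₂/a₁)^(3/2).
a₂/a₁ = 4.897, (a₂/a₁)^(3/2) = 10.84.
T₂ = 130.6 × 10.84 = 1415 min.

T₂ ≈ 1420 min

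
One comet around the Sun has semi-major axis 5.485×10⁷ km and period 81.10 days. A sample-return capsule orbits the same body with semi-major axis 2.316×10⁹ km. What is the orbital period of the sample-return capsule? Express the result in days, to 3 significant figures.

Kepler's third law: T² ∝ a³, so T₂ = T₁ (a₂/a₁)^(3/2).
a₂/a₁ = 42.22, (a₂/a₁)^(3/2) = 274.4.
T₂ = 81.10 × 274.4 = 22250 days.

T₂ ≈ 22300 days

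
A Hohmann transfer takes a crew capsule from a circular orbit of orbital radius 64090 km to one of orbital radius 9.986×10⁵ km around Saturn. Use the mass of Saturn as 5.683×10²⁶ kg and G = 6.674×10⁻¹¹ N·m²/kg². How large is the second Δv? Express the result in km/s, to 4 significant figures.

Δv ≈ 4.023 km/s

μ = GM = 6.674×10⁻¹¹ × 5.683×10²⁶ = 3.793×10¹⁶ m³/s².
r₁ = 64090 km = 6.409×10⁷ m.
r₂ = 9.986×10⁵ km = 9.986×10⁸ m.
Transfer ellipse a_t = (r₁ + r₂)/2 = 5.313×10⁸ m.
At r₁: circular v_c1 = √(μ/r₁) = 24330 m/s; transfer-perikrone v_p = √[μ(2/r₁ − 1/a_t)] = 33350 m/s.
At r₂: circular v_c2 = √(μ/r₂) = 6163 m/s; transfer-apokrone v_a = √[μ(2/r₂ − 1/a_t)] = 2140 m/s.
Δv₂ = v_c2 − v_a = 4023 m/s.
= 4.023 km/s.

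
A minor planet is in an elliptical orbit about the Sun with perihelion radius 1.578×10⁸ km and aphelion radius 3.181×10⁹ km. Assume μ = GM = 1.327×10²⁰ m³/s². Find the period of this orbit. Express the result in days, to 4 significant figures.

Semi-major axis a = (r_p + r_a)/2 = (1.5780×10⁸ + 3.1810×10⁹)/2 = 1.6694×10⁹ km = 1.669×10¹² m.
By Kepler's third law T = 2π√(a³/μ) = 2π × 1.872×10⁸ = 1.176×10⁹ s.
= 13620 days.

T ≈ 13620 days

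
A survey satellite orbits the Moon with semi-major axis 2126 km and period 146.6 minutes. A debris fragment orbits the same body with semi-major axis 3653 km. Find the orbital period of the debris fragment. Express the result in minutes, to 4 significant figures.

T₂ ≈ 330.2 minutes

Kepler's third law: T² ∝ a³, so T₂ = T₁ (a₂/a₁)^(3/2).
a₂/a₁ = 1.718, (a₂/a₁)^(3/2) = 2.252.
T₂ = 146.6 × 2.252 = 330.2 minutes.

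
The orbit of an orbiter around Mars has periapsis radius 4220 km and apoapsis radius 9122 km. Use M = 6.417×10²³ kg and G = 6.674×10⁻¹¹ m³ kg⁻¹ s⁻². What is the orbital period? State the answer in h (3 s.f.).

T ≈ 4.60 h

μ = GM = 6.674×10⁻¹¹ × 6.417×10²³ = 4.283×10¹³ m³/s².
Semi-major axis a = (r_p + r_a)/2 = (4220.0 + 9122.0)/2 = 6671.0 km = 6.671×10⁶ m.
By Kepler's third law T = 2π√(a³/μ) = 2π × 2.633×10³ = 1.654×10⁴ s.
= 4.595 h.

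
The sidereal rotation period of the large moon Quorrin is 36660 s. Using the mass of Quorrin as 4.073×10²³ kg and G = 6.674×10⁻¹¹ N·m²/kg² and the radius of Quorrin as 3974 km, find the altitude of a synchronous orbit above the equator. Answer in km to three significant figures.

μ = GM = 6.674×10⁻¹¹ × 4.073×10²³ = 2.718×10¹³ m³/s².
A synchronous orbit has period T, so by Kepler's third law a = (μT²/4π²)^(1/3).
μT²/4π² = 2.718×10¹³ × (3.666×10⁴)² / 39.48 = 9.254×10²⁰ m³.
a = 9.745×10⁶ m = 9744.9 km.
Altitude h = a − R = 9744.9 − 3974 = 5770.9 km.

h_sync ≈ 5770 km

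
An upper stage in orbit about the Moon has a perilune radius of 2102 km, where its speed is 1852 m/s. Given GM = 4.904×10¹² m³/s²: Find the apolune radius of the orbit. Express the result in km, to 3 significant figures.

r_p = 2.102×10⁶ m.
Specific energy ε = v²/2 − μ/r = -6.181×10⁵ J/kg, so a = −μ/(2ε) = 3.967×10⁶ m.
The apsides satisfy r_p + r_a = 2a, so the apolune radius is 2a − r_p = 5.832×10⁶ m = 5832.5 km.

apolune radius ≈ 5830 km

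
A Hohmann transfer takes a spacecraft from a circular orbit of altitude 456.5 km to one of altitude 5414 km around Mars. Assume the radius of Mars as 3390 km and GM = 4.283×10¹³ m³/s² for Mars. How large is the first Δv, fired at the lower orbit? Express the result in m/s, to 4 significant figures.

Δv ≈ 599.9 m/s

r₁ = 3390 + 456.5 = 3846.5 km = 3.8465×10⁶ m.
r₂ = 3390 + 5414 = 8804.0 km = 8.8040×10⁶ m.
Transfer ellipse a_t = (r₁ + r₂)/2 = 6.325×10⁶ m.
At r₁: circular v_c1 = √(μ/r₁) = 3337 m/s; transfer-periapsis v_p = √[μ(2/r₁ − 1/a_t)] = 3937 m/s.
Δv₁ = v_p − v_c1 = 599.9 m/s.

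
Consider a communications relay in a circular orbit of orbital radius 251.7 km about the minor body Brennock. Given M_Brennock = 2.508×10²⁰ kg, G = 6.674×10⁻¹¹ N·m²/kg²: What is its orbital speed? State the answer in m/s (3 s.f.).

μ = GM = 6.674×10⁻¹¹ × 2.508×10²⁰ = 1.674×10¹⁰ m³/s².
r = 251.7 km = 2.517×10⁵ m.
For a circular orbit v = √(μ/r) = √(1.674×10¹⁰ / 2.517×10⁵) = √(6.650×10⁴) = 257.9 m/s.

v ≈ 258 m/s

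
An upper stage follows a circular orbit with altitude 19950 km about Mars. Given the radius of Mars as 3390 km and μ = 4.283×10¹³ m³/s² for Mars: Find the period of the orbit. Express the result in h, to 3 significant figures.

T ≈ 30.1 h

r = 3390 + 19950 = 23340 km = 2.3340×10⁷ m.
Kepler's third law: T = 2π√(r³/μ) = 2π√((2.334×10⁷)³ / 4.283×10¹³).
r³/μ = 2.969×10⁸ s², so T = 2π × 1.723×10⁴ = 1.083×10⁵ s.
Converting: 1.083×10⁵ s ÷ 3600 = 30.07 h.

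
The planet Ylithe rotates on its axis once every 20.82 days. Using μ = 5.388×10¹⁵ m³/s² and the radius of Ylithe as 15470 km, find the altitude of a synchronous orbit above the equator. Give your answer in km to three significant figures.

h_sync ≈ 7.46×10⁵ km

T = 20.82 days = 1.799×10⁶ s.
A synchronous orbit has period T, so by Kepler's third law a = (μT²/4π²)^(1/3).
μT²/4π² = 5.388×10¹⁵ × (1.799×10⁶)² / 39.48 = 4.416×10²⁶ m³.
a = 7.615×10⁸ m = 7.6153×10⁵ km.
Altitude h = a − R = 7.6153×10⁵ − 15470 = 7.4606×10⁵ km.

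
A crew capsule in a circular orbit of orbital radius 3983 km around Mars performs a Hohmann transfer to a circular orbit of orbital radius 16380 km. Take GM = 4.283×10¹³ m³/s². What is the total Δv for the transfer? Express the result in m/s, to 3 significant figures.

r₁ = 3983 km = 3.983×10⁶ m.
r₂ = 16380 km = 1.638×10⁷ m.
Transfer ellipse a_t = (r₁ + r₂)/2 = 1.018×10⁷ m.
At r₁: circular v_c1 = √(μ/r₁) = 3279 m/s; transfer-periapsis v_p = √[μ(2/r₁ − 1/a_t)] = 4159 m/s.
Δv₁ = v_p − v_c1 = 880.1 m/s.
At r₂: circular v_c2 = √(μ/r₂) = 1617 m/s; transfer-apoapsis v_a = √[μ(2/r₂ − 1/a_t)] = 1011 m/s.
Δv₂ = v_c2 − v_a = 605.6 m/s.
Total Δv = Δv₁ + Δv₂ = 1486 m/s.

Δv_total ≈ 1490 m/s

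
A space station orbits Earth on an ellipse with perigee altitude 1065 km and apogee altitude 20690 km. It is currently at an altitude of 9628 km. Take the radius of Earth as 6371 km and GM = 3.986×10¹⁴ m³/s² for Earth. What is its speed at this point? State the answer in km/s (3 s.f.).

v ≈ 5.17 km/s

r_p = 6371 + 1065 = 7436.0 km = 7.4360×10⁶ m.
r_a = 6371 + 20690 = 27061 km = 2.7061×10⁷ m.
r = 6371 + 9628 = 15999 km = 1.600×10⁷ m.
Semi-major axis a = (r_p + r_a)/2 = 17248 km = 1.725×10⁷ m.
Vis-viva: v² = μ(2/r − 1/a) = 3.986×10¹⁴ × (1.250×10⁻⁷ − 5.798×10⁻⁸) = 2.672×10⁷ m²/s².
v = 5169 m/s = 5.169 km/s.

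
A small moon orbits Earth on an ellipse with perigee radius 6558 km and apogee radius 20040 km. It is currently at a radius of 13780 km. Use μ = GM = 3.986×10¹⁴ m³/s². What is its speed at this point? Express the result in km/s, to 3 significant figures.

v ≈ 5.28 km/s

Semi-major axis a = (r_p + r_a)/2 = 13299 km = 1.330×10⁷ m.
Vis-viva: v² = μ(2/r − 1/a) = 3.986×10¹⁴ × (1.451×10⁻⁷ − 7.519×10⁻⁸) = 2.788×10⁷ m²/s².
v = 5280 m/s = 5.280 km/s.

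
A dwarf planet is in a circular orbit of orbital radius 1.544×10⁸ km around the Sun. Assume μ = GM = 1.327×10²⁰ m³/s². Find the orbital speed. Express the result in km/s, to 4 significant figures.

r = 1.544×10⁸ km = 1.544×10¹¹ m.
For a circular orbit v = √(μ/r) = √(1.327×10²⁰ / 1.544×10¹¹) = √(8.595×10⁸) = 29320 m/s.
That is 29.32 km/s.

v ≈ 29.32 km/s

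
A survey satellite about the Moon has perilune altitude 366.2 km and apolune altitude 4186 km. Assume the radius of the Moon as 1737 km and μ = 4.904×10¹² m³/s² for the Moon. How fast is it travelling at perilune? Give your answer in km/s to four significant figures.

r_p = 1737 + 366.2 = 2103.2 km = 2.1032×10⁶ m.
r_a = 1737 + 4186 = 5923.0 km = 5.9230×10⁶ m.
Semi-major axis a = (r_p + r_a)/2 = 4013.1 km = 4.013×10⁶ m.
Vis-viva: v² = μ(2/r − 1/a) = 4.904×10¹² × (9.509×10⁻⁷ − 2.492×10⁻⁷) = 3.441×10⁶ m²/s².
v = 1855 m/s = 1.855 km/s.

v ≈ 1.855 km/s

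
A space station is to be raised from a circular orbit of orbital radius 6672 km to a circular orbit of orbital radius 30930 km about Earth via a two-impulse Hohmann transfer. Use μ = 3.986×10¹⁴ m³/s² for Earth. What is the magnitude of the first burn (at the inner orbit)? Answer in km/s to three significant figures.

r₁ = 6672 km = 6.672×10⁶ m.
r₂ = 30930 km = 3.093×10⁷ m.
Transfer ellipse a_t = (r₁ + r₂)/2 = 1.880×10⁷ m.
At r₁: circular v_c1 = √(μ/r₁) = 7729 m/s; transfer-perigee v_p = √[μ(2/r₁ − 1/a_t)] = 9914 m/s.
Δv₁ = v_p − v_c1 = 2184 m/s.
= 2.184 km/s.

Δv ≈ 2.18 km/s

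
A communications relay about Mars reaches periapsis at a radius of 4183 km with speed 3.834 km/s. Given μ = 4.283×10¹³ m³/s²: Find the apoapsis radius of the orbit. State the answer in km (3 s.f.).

r_p = 4.183×10⁶ m.
Specific energy ε = v²/2 − μ/r = -2.889×10⁶ J/kg, so a = −μ/(2ε) = 7.412×10⁶ m.
The apsides satisfy r_p + r_a = 2a, so the apoapsis radius is 2a − r_p = 1.064×10⁷ m = 10641 km.

apoapsis radius ≈ 10600 km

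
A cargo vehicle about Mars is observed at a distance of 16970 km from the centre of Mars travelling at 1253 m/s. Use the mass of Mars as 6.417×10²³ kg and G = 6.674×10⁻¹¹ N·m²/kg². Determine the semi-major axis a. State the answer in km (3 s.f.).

a ≈ 12300 km

μ = GM = 6.674×10⁻¹¹ × 6.417×10²³ = 4.283×10¹³ m³/s².
r = 1.697×10⁷ m.
Vis-viva rearranged: 1/a = 2/r − v²/μ = 1.179×10⁻⁷ − 3.666×10⁻⁸ = 8.120×10⁻⁸ m⁻¹.
a = 1.232×10⁷ m = 12316 km.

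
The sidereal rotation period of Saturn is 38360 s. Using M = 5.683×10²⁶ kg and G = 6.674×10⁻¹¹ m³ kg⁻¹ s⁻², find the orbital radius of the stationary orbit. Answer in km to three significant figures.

r_sync ≈ 1.12×10⁵ km

μ = GM = 6.674×10⁻¹¹ × 5.683×10²⁶ = 3.793×10¹⁶ m³/s².
A synchronous orbit has period T, so by Kepler's third law a = (μT²/4π²)^(1/3).
μT²/4π² = 3.793×10¹⁶ × (3.836×10⁴)² / 39.48 = 1.414×10²⁴ m³.
a = 1.122×10⁸ m = 1.1223×10⁵ km.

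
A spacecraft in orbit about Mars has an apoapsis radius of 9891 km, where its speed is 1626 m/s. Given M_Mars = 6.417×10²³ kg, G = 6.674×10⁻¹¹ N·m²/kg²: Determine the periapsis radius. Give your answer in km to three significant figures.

periapsis radius ≈ 4350 km

μ = GM = 6.674×10⁻¹¹ × 6.417×10²³ = 4.283×10¹³ m³/s².
r_a = 9.891×10⁶ m.
Specific energy ε = v²/2 − μ/r = -3.008×10⁶ J/kg, so a = −μ/(2ε) = 7.119×10⁶ m.
The apsides satisfy r_p + r_a = 2a, so the periapsis radius is 2a − r_a = 4.347×10⁶ m = 4346.9 km.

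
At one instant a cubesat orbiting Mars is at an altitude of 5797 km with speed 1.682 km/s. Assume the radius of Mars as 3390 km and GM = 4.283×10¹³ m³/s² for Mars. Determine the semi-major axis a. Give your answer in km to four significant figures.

a ≈ 6594 km

r = 3390 + 5797 = 9187.0 km = 9.187×10⁶ m.
Vis-viva rearranged: 1/a = 2/r − v²/μ = 2.177×10⁻⁷ − 6.605×10⁻⁸ = 1.516×10⁻⁷ m⁻¹.
a = 6.594×10⁶ m = 6594.4 km.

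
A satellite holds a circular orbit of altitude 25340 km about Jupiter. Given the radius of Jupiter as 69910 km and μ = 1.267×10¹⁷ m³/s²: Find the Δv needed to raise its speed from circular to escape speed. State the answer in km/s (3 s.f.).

r = 69910 + 25340 = 95250 km = 9.5250×10⁷ m.
Circular speed v_c = √(μ/r) = 36470 m/s.
Escape speed v_esc = √(2μ/r) = √2 × v_c = 51580 m/s.
Δv = v_esc − v_c = 15110 m/s = 15.11 km/s.

Δv ≈ 15.1 km/s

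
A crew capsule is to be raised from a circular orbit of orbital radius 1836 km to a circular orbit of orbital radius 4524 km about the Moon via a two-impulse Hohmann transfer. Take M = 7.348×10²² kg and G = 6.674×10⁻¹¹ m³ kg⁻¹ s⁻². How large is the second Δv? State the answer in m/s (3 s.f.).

μ = GM = 6.674×10⁻¹¹ × 7.348×10²² = 4.904×10¹² m³/s².
r₁ = 1836 km = 1.836×10⁶ m.
r₂ = 4524 km = 4.524×10⁶ m.
Transfer ellipse a_t = (r₁ + r₂)/2 = 3.180×10⁶ m.
At r₁: circular v_c1 = √(μ/r₁) = 1634 m/s; transfer-perilune v_p = √[μ(2/r₁ − 1/a_t)] = 1949 m/s.
At r₂: circular v_c2 = √(μ/r₂) = 1041 m/s; transfer-apolune v_a = √[μ(2/r₂ − 1/a_t)] = 791.1 m/s.
Δv₂ = v_c2 − v_a = 250.0 m/s.

Δv ≈ 250 m/s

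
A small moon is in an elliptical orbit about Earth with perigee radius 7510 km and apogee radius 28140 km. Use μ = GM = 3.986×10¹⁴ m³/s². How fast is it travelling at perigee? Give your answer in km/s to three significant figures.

Semi-major axis a = (r_p + r_a)/2 = 17825 km = 1.782×10⁷ m.
Vis-viva: v² = μ(2/r − 1/a) = 3.986×10¹⁴ × (2.663×10⁻⁷ − 5.610×10⁻⁸) = 8.379×10⁷ m²/s².
v = 9154 m/s = 9.154 km/s.

v ≈ 9.15 km/s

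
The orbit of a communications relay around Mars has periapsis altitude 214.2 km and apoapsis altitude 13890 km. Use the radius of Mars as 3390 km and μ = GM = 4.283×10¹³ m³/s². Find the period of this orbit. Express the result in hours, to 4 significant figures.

r_p = 3390 + 214.2 = 3604.2 km = 3.6042×10⁶ m.
r_a = 3390 + 13890 = 17280 km = 1.7280×10⁷ m.
Semi-major axis a = (r_p + r_a)/2 = (3604.2 + 17280)/2 = 10442 km = 1.044×10⁷ m.
By Kepler's third law T = 2π√(a³/μ) = 2π × 5.156×10³ = 3.240×10⁴ s.
= 8.999 hours.

T ≈ 8.999 hours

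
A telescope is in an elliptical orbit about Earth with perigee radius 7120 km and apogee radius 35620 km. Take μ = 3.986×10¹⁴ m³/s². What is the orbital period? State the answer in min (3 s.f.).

Semi-major axis a = (r_p + r_a)/2 = (7120.0 + 35620)/2 = 21370 km = 2.137×10⁷ m.
By Kepler's third law T = 2π√(a³/μ) = 2π × 4.948×10³ = 3.109×10⁴ s.
= 518.2 min.

T ≈ 518 min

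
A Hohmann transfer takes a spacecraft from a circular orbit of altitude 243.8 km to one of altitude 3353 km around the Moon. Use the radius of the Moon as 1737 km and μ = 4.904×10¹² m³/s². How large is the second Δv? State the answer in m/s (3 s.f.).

Δv ≈ 247 m/s

r₁ = 1737 + 243.8 = 1980.8 km = 1.9808×10⁶ m.
r₂ = 1737 + 3353 = 5090.0 km = 5.0900×10⁶ m.
Transfer ellipse a_t = (r₁ + r₂)/2 = 3.535×10⁶ m.
At r₁: circular v_c1 = √(μ/r₁) = 1573 m/s; transfer-perilune v_p = √[μ(2/r₁ − 1/a_t)] = 1888 m/s.
At r₂: circular v_c2 = √(μ/r₂) = 981.6 m/s; transfer-apolune v_a = √[μ(2/r₂ − 1/a_t)] = 734.7 m/s.
Δv₂ = v_c2 − v_a = 246.8 m/s.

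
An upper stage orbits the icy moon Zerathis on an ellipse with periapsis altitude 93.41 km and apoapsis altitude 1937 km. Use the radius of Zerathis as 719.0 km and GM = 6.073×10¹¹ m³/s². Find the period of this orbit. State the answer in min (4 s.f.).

T ≈ 306.9 min

r_p = 719.0 + 93.41 = 812.41 km = 8.1241×10⁵ m.
r_a = 719.0 + 1937 = 2656.0 km = 2.6560×10⁶ m.
Semi-major axis a = (r_p + r_a)/2 = (812.41 + 2656.0)/2 = 1734.2 km = 1.734×10⁶ m.
By Kepler's third law T = 2π√(a³/μ) = 2π × 2.931×10³ = 1.841×10⁴ s.
= 306.9 min.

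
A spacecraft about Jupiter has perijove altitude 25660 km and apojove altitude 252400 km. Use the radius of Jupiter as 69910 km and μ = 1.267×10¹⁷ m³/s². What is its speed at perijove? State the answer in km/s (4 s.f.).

r_p = 69910 + 25660 = 95570 km = 9.5570×10⁷ m.
r_a = 69910 + 252400 = 322310 km = 3.2231×10⁸ m.
Semi-major axis a = (r_p + r_a)/2 = 2.0894×10⁵ km = 2.089×10⁸ m.
Vis-viva: v² = μ(2/r − 1/a) = 1.267×10¹⁷ × (2.093×10⁻⁸ − 4.786×10⁻⁹) = 2.045×10⁹ m²/s².
v = 45220 m/s = 45.22 km/s.

v ≈ 45.22 km/s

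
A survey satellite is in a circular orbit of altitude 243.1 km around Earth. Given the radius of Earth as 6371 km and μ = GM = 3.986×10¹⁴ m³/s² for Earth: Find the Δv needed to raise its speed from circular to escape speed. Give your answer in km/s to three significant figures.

Δv ≈ 3.22 km/s

r = 6371 + 243.1 = 6614.1 km = 6.6141×10⁶ m.
Circular speed v_c = √(μ/r) = 7763 m/s.
Escape speed v_esc = √(2μ/r) = √2 × v_c = 10980 m/s.
Δv = v_esc − v_c = 3216 m/s = 3.216 km/s.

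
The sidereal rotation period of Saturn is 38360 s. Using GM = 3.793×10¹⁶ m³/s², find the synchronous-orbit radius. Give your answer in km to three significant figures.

r_sync ≈ 1.12×10⁵ km

A synchronous orbit has period T, so by Kepler's third law a = (μT²/4π²)^(1/3).
μT²/4π² = 3.793×10¹⁶ × (3.836×10⁴)² / 39.48 = 1.414×10²⁴ m³.
a = 1.122×10⁸ m = 1.1223×10⁵ km.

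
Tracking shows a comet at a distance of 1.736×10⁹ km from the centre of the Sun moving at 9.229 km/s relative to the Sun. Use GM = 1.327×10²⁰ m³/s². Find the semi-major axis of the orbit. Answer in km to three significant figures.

a ≈ 1.96×10⁹ km

r = 1.736×10¹² m.
Vis-viva rearranged: 1/a = 2/r − v²/μ = 1.152×10⁻¹² − 6.419×10⁻¹³ = 5.102×10⁻¹³ m⁻¹.
a = 1.960×10¹² m = 1.9600×10⁹ km.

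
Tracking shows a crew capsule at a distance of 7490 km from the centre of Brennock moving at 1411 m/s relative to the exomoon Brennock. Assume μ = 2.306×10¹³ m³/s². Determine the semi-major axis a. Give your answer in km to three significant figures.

r = 7.490×10⁶ m.
Specific orbital energy ε = v²/2 − μ/r = (1411)²/2 − 2.306×10¹³/7.490×10⁶ = -2.083×10⁶ J/kg.
Since ε = −μ/(2a), a = −μ/(2ε) = 5.534×10⁶ m = 5534.5 km.

a ≈ 5530 km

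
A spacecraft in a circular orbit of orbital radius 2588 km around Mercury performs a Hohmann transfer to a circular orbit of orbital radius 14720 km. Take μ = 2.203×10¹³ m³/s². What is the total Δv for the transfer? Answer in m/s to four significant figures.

Δv_total ≈ 1442 m/s

r₁ = 2588 km = 2.588×10⁶ m.
r₂ = 14720 km = 1.472×10⁷ m.
Transfer ellipse a_t = (r₁ + r₂)/2 = 8.654×10⁶ m.
At r₁: circular v_c1 = √(μ/r₁) = 2918 m/s; transfer-periherm v_p = √[μ(2/r₁ − 1/a_t)] = 3805 m/s.
Δv₁ = v_p − v_c1 = 887.5 m/s.
At r₂: circular v_c2 = √(μ/r₂) = 1223 m/s; transfer-apoherm v_a = √[μ(2/r₂ − 1/a_t)] = 669.0 m/s.
Δv₂ = v_c2 − v_a = 554.4 m/s.
Total Δv = Δv₁ + Δv₂ = 1442 m/s.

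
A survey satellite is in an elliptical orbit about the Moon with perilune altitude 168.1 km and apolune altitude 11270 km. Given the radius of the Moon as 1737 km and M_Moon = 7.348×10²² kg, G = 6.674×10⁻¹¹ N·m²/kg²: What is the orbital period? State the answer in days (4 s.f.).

T ≈ 0.6686 days

μ = GM = 6.674×10⁻¹¹ × 7.348×10²² = 4.904×10¹² m³/s².
r_p = 1737 + 168.1 = 1905.1 km = 1.9051×10⁶ m.
r_a = 1737 + 11270 = 13007 km = 1.3007×10⁷ m.
Semi-major axis a = (r_p + r_a)/2 = (1905.1 + 13007)/2 = 7456.1 km = 7.456×10⁶ m.
By Kepler's third law T = 2π√(a³/μ) = 2π × 9.194×10³ = 5.777×10⁴ s.
= 0.6686 days.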